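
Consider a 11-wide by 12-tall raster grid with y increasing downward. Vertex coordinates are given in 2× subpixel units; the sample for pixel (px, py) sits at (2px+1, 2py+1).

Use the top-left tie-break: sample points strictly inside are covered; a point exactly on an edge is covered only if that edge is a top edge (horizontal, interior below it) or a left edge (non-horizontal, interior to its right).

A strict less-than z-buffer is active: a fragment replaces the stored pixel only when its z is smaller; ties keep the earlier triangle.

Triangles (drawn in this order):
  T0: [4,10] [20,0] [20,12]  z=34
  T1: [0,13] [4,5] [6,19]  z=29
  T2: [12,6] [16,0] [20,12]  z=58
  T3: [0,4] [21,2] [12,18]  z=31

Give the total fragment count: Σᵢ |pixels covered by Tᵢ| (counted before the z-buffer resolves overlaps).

T0:
  2·area = 192
  edge (4, 10)→(20, 0): d=(16,-10) top-left  bias=+0
  edge (20, 0)→(20, 12): d=(0,12) right/bottom  bias=-1
  edge (20, 12)→(4, 10): d=(-16,-2) top-left  bias=+0
    (9,0)@(19, 1): e=[6,12,174] → X
    (10,0)@(21, 1): e=[26,-12,178] → .
    (8,1)@(17, 3): e=[18,36,138] → X
    (10,1)@(21, 3): e=[58,-12,146] → .
    (6,2)@(13, 5): e=[10,84,98] → X
    (7,2)@(15, 5): e=[30,60,102] → X
    (10,2)@(21, 5): e=[90,-12,114] → .
    (4,3)@(9, 7): e=[2,132,58] → X
    (5,3)@(11, 7): e=[22,108,62] → X
    (10,3)@(21, 7): e=[122,-12,82] → .
    (3,4)@(7, 9): e=[14,156,22] → X
    (10,4)@(21, 9): e=[154,-12,50] → .
  covered (24 px):
    . . . . . . . . . X .
    . . . . . . . . X X .
    . . . . . . X X X X .
    . . . . X X X X X X .
    . . . X X X X X X X .
    . . . . . . X X X X .
    . . . . . . . . . . .
    . . . . . . . . . . .
    . . . . . . . . . . .
    . . . . . . . . . . .
    . . . . . . . . . . .
    . . . . . . . . . . .
T1:
  2·area = 72
  edge (0, 13)→(4, 5): d=(4,-8) top-left  bias=+0
  edge (4, 5)→(6, 19): d=(2,14) right/bottom  bias=-1
  edge (6, 19)→(0, 13): d=(-6,-6) top-left  bias=+0
    (2,1)@(5, 3): e=[0,-18,90] → .  [on edge]
    (1,3)@(3, 7): e=[0,18,54] → X  [on edge]
    (2,3)@(5, 7): e=[16,-10,66] → .
    (1,4)@(3, 9): e=[8,22,42] → X
    (2,4)@(5, 9): e=[24,-6,54] → .
    (0,5)@(1, 11): e=[0,54,18] → X  [on edge]
    (2,5)@(5, 11): e=[32,-2,42] → .
    (0,6)@(1, 13): e=[8,58,6] → X
    (2,6)@(5, 13): e=[40,2,30] → X
    (3,6)@(7, 13): e=[56,-26,42] → .
    (0,7)@(1, 15): e=[16,62,-6] → .
    (1,7)@(3, 15): e=[32,34,6] → X
  covered (10 px):
    . . . . . . . . . . .
    . . . . . . . . . . .
    . . . . . . . . . . .
    . X . . . . . . . . .
    . X . . . . . . . . .
    X X . . . . . . . . .
    X X X . . . . . . . .
    . X X . . . . . . . .
    . . X . . . . . . . .
    . . . . . . . . . . .
    . . . . . . . . . . .
    . . . . . . . . . . .
T2:
  2·area = 72
  edge (12, 6)→(16, 0): d=(4,-6) top-left  bias=+0
  edge (16, 0)→(20, 12): d=(4,12) right/bottom  bias=-1
  edge (20, 12)→(12, 6): d=(-8,-6) top-left  bias=+0
    (7,1)@(15, 3): e=[6,24,42] → X
    (8,1)@(17, 3): e=[18,0,54] → .  [on edge]
    (6,2)@(13, 5): e=[2,56,14] → X
    (8,2)@(17, 5): e=[26,8,38] → X
    (9,2)@(19, 5): e=[38,-16,50] → .
    (6,3)@(13, 7): e=[10,64,-2] → .
    (7,3)@(15, 7): e=[22,40,10] → X
    (9,3)@(19, 7): e=[46,-8,34] → .
    (7,4)@(15, 9): e=[30,48,-6] → .
    (8,4)@(17, 9): e=[42,24,6] → X
    (9,4)@(19, 9): e=[54,0,18] → .  [on edge]
    (8,5)@(17, 11): e=[50,32,-10] → .
    (10,7)@(21, 15): e=[90,0,-18] → .  [on edge]
  covered (8 px):
    . . . . . . . . . . .
    . . . . . . . X . . .
    . . . . . . X X X . .
    . . . . . . . X X . .
    . . . . . . . . X . .
    . . . . . . . . . X .
    . . . . . . . . . . .
    . . . . . . . . . . .
    . . . . . . . . . . .
    . . . . . . . . . . .
    . . . . . . . . . . .
    . . . . . . . . . . .
T3:
  2·area = 318
  edge (0, 4)→(21, 2): d=(21,-2) top-left  bias=+0
  edge (21, 2)→(12, 18): d=(-9,16) right/bottom  bias=-1
  edge (12, 18)→(0, 4): d=(-12,-14) top-left  bias=+0
    (5,1)@(11, 3): e=[1,151,166] → X
    (6,1)@(13, 3): e=[5,119,194] → X
    (7,1)@(15, 3): e=[9,87,222] → X
    (8,1)@(17, 3): e=[13,55,250] → X
    (9,1)@(19, 3): e=[17,23,278] → X
    (10,1)@(21, 3): e=[21,-9,306] → .
    (0,2)@(1, 5): e=[23,293,2] → X
    (1,2)@(3, 5): e=[27,261,30] → X
    (2,2)@(5, 5): e=[31,229,58] → X
    (3,2)@(7, 5): e=[35,197,86] → X
    (4,2)@(9, 5): e=[39,165,114] → X
    (10,2)@(21, 5): e=[63,-27,282] → .
  covered (40 px):
    . . . . . . . . . . .
    . . . . . X X X X X .
    X X X X X X X X X X .
    . X X X X X X X X . .
    . . X X X X X X X . .
    . . . X X X X X . . .
    . . . . X X X . . . .
    . . . . . X X . . . .
    . . . . . . . . . . .
    . . . . . . . . . . .
    . . . . . . . . . . .
    . . . . . . . . . . .

Answer: 82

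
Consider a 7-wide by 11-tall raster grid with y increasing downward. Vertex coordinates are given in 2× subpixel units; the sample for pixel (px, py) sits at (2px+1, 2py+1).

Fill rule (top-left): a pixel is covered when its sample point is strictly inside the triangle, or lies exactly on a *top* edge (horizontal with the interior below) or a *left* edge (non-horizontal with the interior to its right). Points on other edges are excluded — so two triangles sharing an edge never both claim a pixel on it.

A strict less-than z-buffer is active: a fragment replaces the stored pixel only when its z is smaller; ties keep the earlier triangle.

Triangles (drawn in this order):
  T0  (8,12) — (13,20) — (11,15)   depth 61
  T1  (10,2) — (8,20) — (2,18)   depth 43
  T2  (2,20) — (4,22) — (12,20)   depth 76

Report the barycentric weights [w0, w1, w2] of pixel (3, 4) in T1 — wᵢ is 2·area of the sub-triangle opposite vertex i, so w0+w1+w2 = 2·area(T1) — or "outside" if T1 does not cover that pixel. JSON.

T0:
  2·area = 9  (B↔C swapped to make it positive)
  edge (8, 12)→(11, 15): d=(3,3) right/bottom  bias=-1
  edge (11, 15)→(13, 20): d=(2,5) right/bottom  bias=-1
  edge (13, 20)→(8, 12): d=(-5,-8) top-left  bias=+0
    (0,2)@(1, 5): e=[0,30,-21] → .  [on edge]
    (3,2)@(7, 5): e=[-18,0,27] → .  [on edge]
    (1,3)@(3, 7): e=[0,24,-15] → .  [on edge]
    (2,4)@(5, 9): e=[0,18,-9] → .  [on edge]
    (3,5)@(7, 11): e=[0,12,-3] → .  [on edge]
    (4,6)@(9, 13): e=[0,6,3] → .  [on edge]
    (5,7)@(11, 15): e=[0,0,9] → .  [on edge]
    (6,8)@(13, 17): e=[0,-6,15] → .  [on edge]
  covered (0 px):
    . . . . . . .
    . . . . . . .
    . . . . . . .
    . . . . . . .
    . . . . . . .
    . . . . . . .
    . . . . . . .
    . . . . . . .
    . . . . . . .
    . . . . . . .
    . . . . . . .
T1:
  2·area = 112
  edge (10, 2)→(8, 20): d=(-2,18) right/bottom  bias=-1
  edge (8, 20)→(2, 18): d=(-6,-2) top-left  bias=+0
  edge (2, 18)→(10, 2): d=(8,-16) top-left  bias=+0
    (4,2)@(9, 5): e=[12,92,8] → X
    (5,2)@(11, 5): e=[-24,96,40] → .
    (4,3)@(9, 7): e=[8,80,24] → X
    (5,3)@(11, 7): e=[-28,84,56] → .
    (3,4)@(7, 9): e=[40,64,8] → X
    (5,4)@(11, 9): e=[-32,72,72] → .
    (3,5)@(7, 11): e=[36,52,24] → X
    (4,5)@(9, 11): e=[0,56,56] → .  [on edge]
    (2,6)@(5, 13): e=[68,36,8] → X
    (4,6)@(9, 13): e=[-4,44,72] → .
    (2,7)@(5, 15): e=[64,24,24] → X
    (4,7)@(9, 15): e=[-8,32,88] → .
    (2,9)@(5, 19): e=[56,0,56] → X  [on edge]
    (5,10)@(11, 21): e=[-56,0,168] → .  [on edge]
  covered (14 px):
    . . . . . . .
    . . . . . . .
    . . . . X . .
    . . . . X . .
    . . . X X . .
    . . . X . . .
    . . X X . . .
    . . X X . . .
    . X X X . . .
    . . X X . . .
    . . . . . . .
T2:
  2·area = 20  (B↔C swapped to make it positive)
  edge (2, 20)→(12, 20): d=(10,0) top-left  bias=+0
  edge (12, 20)→(4, 22): d=(-8,2) right/bottom  bias=-1
  edge (4, 22)→(2, 20): d=(-2,-2) top-left  bias=+0
    (0,9)@(1, 19): e=[-10,30,0] → .  [on edge]
    (1,10)@(3, 21): e=[10,10,0] → X  [on edge]
    (2,10)@(5, 21): e=[10,6,4] → X
    (3,10)@(7, 21): e=[10,2,8] → X
    (4,10)@(9, 21): e=[10,-2,12] → .
  covered (3 px):
    . . . . . . .
    . . . . . . .
    . . . . . . .
    . . . . . . .
    . . . . . . .
    . . . . . . .
    . . . . . . .
    . . . . . . .
    . . . . . . .
    . . . . . . .
    . X X X . . .

Answer: [64,8,40]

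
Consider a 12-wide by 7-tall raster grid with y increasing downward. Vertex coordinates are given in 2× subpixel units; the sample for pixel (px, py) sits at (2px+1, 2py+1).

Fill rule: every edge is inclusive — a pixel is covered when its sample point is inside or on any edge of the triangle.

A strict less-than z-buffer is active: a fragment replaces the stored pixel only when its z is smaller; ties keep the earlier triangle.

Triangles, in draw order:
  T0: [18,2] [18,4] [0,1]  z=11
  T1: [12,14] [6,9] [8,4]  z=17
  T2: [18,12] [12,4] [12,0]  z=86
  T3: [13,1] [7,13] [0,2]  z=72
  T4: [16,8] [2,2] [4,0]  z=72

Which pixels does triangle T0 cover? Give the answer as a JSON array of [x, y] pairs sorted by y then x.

T0:
  2·area = 36
  edge (18, 2)→(18, 4): d=(0,2) inclusive
  edge (18, 4)→(0, 1): d=(-18,-3) inclusive
  edge (0, 1)→(18, 2): d=(18,1) inclusive
    (6,1)@(13, 3): e=[10,3,23] → #
    (7,1)@(15, 3): e=[6,9,21] → #
    (8,1)@(17, 3): e=[2,15,19] → #
    (9,1)@(19, 3): e=[-2,21,17] → ·
    (6,2)@(13, 5): e=[10,-33,59] → ·
    (7,2)@(15, 5): e=[6,-27,57] → ·
    (8,2)@(17, 5): e=[2,-21,55] → ·
  covered (3 px):
    · · · · · · · · · · · ·
    · · · · · · # # # · · ·
    · · · · · · · · · · · ·
    · · · · · · · · · · · ·
    · · · · · · · · · · · ·
    · · · · · · · · · · · ·
    · · · · · · · · · · · ·
T1:
  2·area = 40
  edge (12, 14)→(6, 9): d=(-6,-5) inclusive
  edge (6, 9)→(8, 4): d=(2,-5) inclusive
  edge (8, 4)→(12, 14): d=(4,10) inclusive
    (3,3)@(7, 7): e=[17,1,22] → #
    (4,3)@(9, 7): e=[27,11,2] → #
    (5,3)@(11, 7): e=[37,21,-18] → ·
    (3,4)@(7, 9): e=[5,5,30] → #
    (5,4)@(11, 9): e=[25,25,-10] → ·
    (3,5)@(7, 11): e=[-7,9,38] → ·
    (4,5)@(9, 11): e=[3,19,18] → #
    (5,5)@(11, 11): e=[13,29,-2] → ·
    (4,6)@(9, 13): e=[-9,23,26] → ·
    (5,6)@(11, 13): e=[1,33,6] → #
    (6,6)@(13, 13): e=[11,43,-14] → ·
  covered (6 px):
    · · · · · · · · · · · ·
    · · · · · · · · · · · ·
    · · · · · · · · · · · ·
    · · · # # · · · · · · ·
    · · · # # · · · · · · ·
    · · · · # · · · · · · ·
    · · · · · # · · · · · ·
T2:
  2·area = 24
  edge (18, 12)→(12, 4): d=(-6,-8) inclusive
  edge (12, 4)→(12, 0): d=(0,-4) inclusive
  edge (12, 0)→(18, 12): d=(6,12) inclusive
    (6,1)@(13, 3): e=[14,4,6] → #
    (7,1)@(15, 3): e=[30,12,-18] → ·
    (6,2)@(13, 5): e=[2,4,18] → #
    (7,2)@(15, 5): e=[18,12,-6] → ·
    (6,3)@(13, 7): e=[-10,4,30] → ·
    (7,3)@(15, 7): e=[6,12,6] → #
    (8,3)@(17, 7): e=[22,20,-18] → ·
    (7,4)@(15, 9): e=[-6,12,18] → ·
  covered (3 px):
    · · · · · · · · · · · ·
    · · · · · · # · · · · ·
    · · · · · · # · · · · ·
    · · · · · · · # · · · ·
    · · · · · · · · · · · ·
    · · · · · · · · · · · ·
    · · · · · · · · · · · ·
T3:
  2·area = 150
  edge (13, 1)→(7, 13): d=(-6,12) inclusive
  edge (7, 13)→(0, 2): d=(-7,-11) inclusive
  edge (0, 2)→(13, 1): d=(13,-1) inclusive
    (6,0)@(13, 1): e=[0,150,0] → #  [on edge]
    (7,0)@(15, 1): e=[-24,172,2] → ·
    (0,1)@(1, 3): e=[132,4,14] → #
    (1,1)@(3, 3): e=[108,26,16] → #
    (2,1)@(5, 3): e=[84,48,18] → #
    (3,1)@(7, 3): e=[60,70,20] → #
    (4,1)@(9, 3): e=[36,92,22] → #
    (5,1)@(11, 3): e=[12,114,24] → #
    (6,1)@(13, 3): e=[-12,136,26] → ·
    (0,2)@(1, 5): e=[120,-10,40] → ·
    (1,2)@(3, 5): e=[96,12,42] → #
    (5,2)@(11, 5): e=[0,100,50] → #  [on edge]
    (4,4)@(9, 9): e=[0,50,100] → #  [on edge]
    (3,6)@(7, 13): e=[0,0,150] → #  [on edge]
  covered (20 px):
    · · · · · · # · · · · ·
    # # # # # # · · · · · ·
    · # # # # # · · · · · ·
    · · # # # · · · · · · ·
    · · # # # · · · · · · ·
    · · · # · · · · · · · ·
    · · · # · · · · · · · ·
T4:
  2·area = 40
  edge (16, 8)→(2, 2): d=(-14,-6) inclusive
  edge (2, 2)→(4, 0): d=(2,-2) inclusive
  edge (4, 0)→(16, 8): d=(12,8) inclusive
    (1,0)@(3, 1): e=[20,0,20] → #  [on edge]
    (2,0)@(5, 1): e=[32,4,4] → #
    (3,0)@(7, 1): e=[44,8,-12] → ·
    (0,1)@(1, 3): e=[-20,0,60] → ·  [on edge]
    (1,1)@(3, 3): e=[-8,4,44] → ·
    (2,1)@(5, 3): e=[4,8,28] → #
    (3,1)@(7, 3): e=[16,12,12] → #
    (4,1)@(9, 3): e=[28,16,-4] → ·
    (2,2)@(5, 5): e=[-24,12,52] → ·
    (3,2)@(7, 5): e=[-12,16,36] → ·
    (4,2)@(9, 5): e=[0,20,20] → #  [on edge]
    (5,2)@(11, 5): e=[12,24,4] → #
    (11,5)@(23, 11): e=[0,60,-20] → ·  [on edge]
  covered (6 px):
    · # # · · · · · · · · ·
    · · # # · · · · · · · ·
    · · · · # # · · · · · ·
    · · · · · · · · · · · ·
    · · · · · · · · · · · ·
    · · · · · · · · · · · ·
    · · · · · · · · · · · ·

Answer: [[6,1],[7,1],[8,1]]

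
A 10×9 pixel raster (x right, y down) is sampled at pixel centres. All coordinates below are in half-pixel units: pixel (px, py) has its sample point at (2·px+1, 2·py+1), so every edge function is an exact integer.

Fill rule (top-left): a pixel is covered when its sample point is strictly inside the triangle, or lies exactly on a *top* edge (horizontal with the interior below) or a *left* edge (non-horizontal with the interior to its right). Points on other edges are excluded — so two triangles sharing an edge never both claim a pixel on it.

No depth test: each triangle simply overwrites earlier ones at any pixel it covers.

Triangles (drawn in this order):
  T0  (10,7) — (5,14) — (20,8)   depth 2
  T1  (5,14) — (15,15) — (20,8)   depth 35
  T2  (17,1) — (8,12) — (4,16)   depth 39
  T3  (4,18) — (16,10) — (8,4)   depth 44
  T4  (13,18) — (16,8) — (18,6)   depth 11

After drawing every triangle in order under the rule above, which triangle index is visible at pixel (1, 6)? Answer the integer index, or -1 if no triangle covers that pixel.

T0:
  2·area = 75  (B↔C swapped to make it positive)
  edge (10, 7)→(20, 8): d=(10,1) right/bottom  bias=-1
  edge (20, 8)→(5, 14): d=(-15,6) right/bottom  bias=-1
  edge (5, 14)→(10, 7): d=(5,-7) top-left  bias=+0
    (4,4)@(9, 9): e=[21,51,3] → █
    (5,4)@(11, 9): e=[19,39,17] → █
    (6,4)@(13, 9): e=[17,27,31] → █
    (7,4)@(15, 9): e=[15,15,45] → █
    (8,4)@(17, 9): e=[13,3,59] → █
    (9,4)@(19, 9): e=[11,-9,73] → ·
    (4,5)@(9, 11): e=[41,21,13] → █
    (6,5)@(13, 11): e=[37,-3,41] → ·
    (7,5)@(15, 11): e=[35,-15,55] → ·
    (8,5)@(17, 11): e=[33,-27,69] → ·
    (3,6)@(7, 13): e=[63,3,9] → █
    (4,6)@(9, 13): e=[61,-9,23] → ·
  covered (8 px):
    · · · · · · · · · ·
    · · · · · · · · · ·
    · · · · · · · · · ·
    · · · · · · · · · ·
    · · · · █ █ █ █ █ ·
    · · · · █ █ · · · ·
    · · · █ · · · · · ·
    · · · · · · · · · ·
    · · · · · · · · · ·
T1:
  2·area = 75  (B↔C swapped to make it positive)
  edge (5, 14)→(20, 8): d=(15,-6) top-left  bias=+0
  edge (20, 8)→(15, 15): d=(-5,7) right/bottom  bias=-1
  edge (15, 15)→(5, 14): d=(-10,-1) top-left  bias=+0
    (9,4)@(19, 9): e=[9,2,64] → █
    (6,5)@(13, 11): e=[3,34,38] → █
    (7,5)@(15, 11): e=[15,20,40] → █
    (8,5)@(17, 11): e=[27,6,42] → █
    (9,5)@(19, 11): e=[39,-8,44] → ·
    (4,6)@(9, 13): e=[9,52,14] → █
    (5,6)@(11, 13): e=[21,38,16] → █
    (8,6)@(17, 13): e=[57,-4,22] → ·
    (4,7)@(9, 15): e=[39,42,-6] → ·
    (5,7)@(11, 15): e=[51,28,-4] → ·
    (6,7)@(13, 15): e=[63,14,-2] → ·
    (7,7)@(15, 15): e=[75,0,0] → ·  [on edge]
  covered (8 px):
    · · · · · · · · · ·
    · · · · · · · · · ·
    · · · · · · · · · ·
    · · · · · · · · · ·
    · · · · · · · · · █
    · · · · · · █ █ █ ·
    · · · · █ █ █ █ · ·
    · · · · · · · · · ·
    · · · · · · · · · ·
T2:
  2·area = 8
  edge (17, 1)→(8, 12): d=(-9,11) right/bottom  bias=-1
  edge (8, 12)→(4, 16): d=(-4,4) right/bottom  bias=-1
  edge (4, 16)→(17, 1): d=(13,-15) top-left  bias=+0
    (8,0)@(17, 1): e=[0,8,0] → ·  [on edge]
    (9,0)@(19, 1): e=[-22,0,30] → ·  [on edge]
    (8,1)@(17, 3): e=[-18,0,26] → ·  [on edge]
    (7,2)@(15, 5): e=[-14,0,22] → ·  [on edge]
    (6,3)@(13, 7): e=[-10,0,18] → ·  [on edge]
    (5,4)@(11, 9): e=[-6,0,14] → ·  [on edge]
    (4,5)@(9, 11): e=[-2,0,10] → ·  [on edge]
    (3,6)@(7, 13): e=[2,0,6] → ·  [on edge]
    (2,7)@(5, 15): e=[6,0,2] → ·  [on edge]
    (1,8)@(3, 17): e=[10,0,-2] → ·  [on edge]
  covered (0 px):
    · · · · · · · · · ·
    · · · · · · · · · ·
    · · · · · · · · · ·
    · · · · · · · · · ·
    · · · · · · · · · ·
    · · · · · · · · · ·
    · · · · · · · · · ·
    · · · · · · · · · ·
    · · · · · · · · · ·
T3:
  2·area = 136  (B↔C swapped to make it positive)
  edge (4, 18)→(8, 4): d=(4,-14) top-left  bias=+0
  edge (8, 4)→(16, 10): d=(8,6) right/bottom  bias=-1
  edge (16, 10)→(4, 18): d=(-12,8) right/bottom  bias=-1
    (4,2)@(9, 5): e=[18,2,116] → █
    (5,2)@(11, 5): e=[46,-10,100] → ·
    (4,3)@(9, 7): e=[26,18,92] → █
    (5,3)@(11, 7): e=[54,6,76] → █
    (6,3)@(13, 7): e=[82,-6,60] → ·
    (3,4)@(7, 9): e=[6,46,84] → █
    (6,4)@(13, 9): e=[90,10,36] → █
    (7,4)@(15, 9): e=[118,-2,20] → ·
    (3,5)@(7, 11): e=[14,62,60] → █
    (7,5)@(15, 11): e=[126,14,-4] → ·
    (3,6)@(7, 13): e=[22,78,36] → █
    (6,6)@(13, 13): e=[106,42,-12] → ·
  covered (17 px):
    · · · · · · · · · ·
    · · · · · · · · · ·
    · · · · █ · · · · ·
    · · · · █ █ · · · ·
    · · · █ █ █ █ · · ·
    · · · █ █ █ █ · · ·
    · · · █ █ █ · · · ·
    · · █ █ · · · · · ·
    · · █ · · · · · · ·
T4:
  2·area = 14
  edge (13, 18)→(16, 8): d=(3,-10) top-left  bias=+0
  edge (16, 8)→(18, 6): d=(2,-2) top-left  bias=+0
  edge (18, 6)→(13, 18): d=(-5,12) right/bottom  bias=-1
    (9,2)@(19, 5): e=[21,0,-7] → ·  [on edge]
    (8,3)@(17, 7): e=[7,0,7] → █  [on edge]
    (9,3)@(19, 7): e=[27,4,-17] → ·
    (7,4)@(15, 9): e=[-7,0,21] → ·  [on edge]
    (8,4)@(17, 9): e=[13,4,-3] → ·
    (6,5)@(13, 11): e=[-21,0,35] → ·  [on edge]
    (5,6)@(11, 13): e=[-35,0,49] → ·  [on edge]
    (7,6)@(15, 13): e=[5,8,1] → █
    (8,6)@(17, 13): e=[25,12,-23] → ·
    (4,7)@(9, 15): e=[-49,0,63] → ·  [on edge]
    (7,7)@(15, 15): e=[11,12,-9] → ·
    (3,8)@(7, 17): e=[-63,0,77] → ·  [on edge]
  covered (2 px):
    · · · · · · · · · ·
    · · · · · · · · · ·
    · · · · · · · · · ·
    · · · · · · · · █ ·
    · · · · · · · · · ·
    · · · · · · · · · ·
    · · · · · · · █ · ·
    · · · · · · · · · ·
    · · · · · · · · · ·

Z-buffer (winner per pixel, '.' = empty):
  . . . . . . . . . .
  . . . . . . . . . .
  . . . . 3 . . . . .
  . . . . 3 3 . . 4 .
  . . . 3 3 3 3 0 0 1
  . . . 3 3 3 3 1 1 .
  . . . 3 3 3 1 4 . .
  . . 3 3 . . . . . .
  . . 3 . . . . . . .

Answer: -1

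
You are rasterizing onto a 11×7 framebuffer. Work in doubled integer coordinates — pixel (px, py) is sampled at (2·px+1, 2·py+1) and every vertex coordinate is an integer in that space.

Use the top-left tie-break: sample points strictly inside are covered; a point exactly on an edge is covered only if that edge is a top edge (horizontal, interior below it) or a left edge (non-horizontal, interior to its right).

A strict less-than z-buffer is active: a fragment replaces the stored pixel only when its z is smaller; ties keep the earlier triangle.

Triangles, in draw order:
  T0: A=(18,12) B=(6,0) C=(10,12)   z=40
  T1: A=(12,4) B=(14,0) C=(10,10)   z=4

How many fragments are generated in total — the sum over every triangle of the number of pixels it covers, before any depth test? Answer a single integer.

T0:
  2·area = 96  (B↔C swapped to make it positive)
  edge (18, 12)→(10, 12): d=(-8,0) right/bottom  bias=-1
  edge (10, 12)→(6, 0): d=(-4,-12) top-left  bias=+0
  edge (6, 0)→(18, 12): d=(12,12) right/bottom  bias=-1
    (3,0)@(7, 1): e=[88,8,0] → ·  [on edge]
    (3,1)@(7, 3): e=[72,0,24] → #  [on edge]
    (4,1)@(9, 3): e=[72,24,0] → ·  [on edge]
    (3,2)@(7, 5): e=[56,-8,48] → ·
    (4,2)@(9, 5): e=[56,16,24] → #
    (5,2)@(11, 5): e=[56,40,0] → ·  [on edge]
    (4,3)@(9, 7): e=[40,8,48] → #
    (5,3)@(11, 7): e=[40,32,24] → #
    (6,3)@(13, 7): e=[40,56,0] → ·  [on edge]
    (4,4)@(9, 9): e=[24,0,72] → #  [on edge]
    (6,4)@(13, 9): e=[24,48,24] → #
    (7,4)@(15, 9): e=[24,72,0] → ·  [on edge]
    (8,5)@(17, 11): e=[8,88,0] → ·  [on edge]
    (9,6)@(19, 13): e=[-8,104,0] → ·  [on edge]
  covered (10 px):
    · · · · · · · · · · ·
    · · · # · · · · · · ·
    · · · · # · · · · · ·
    · · · · # # · · · · ·
    · · · · # # # · · · ·
    · · · · · # # # · · ·
    · · · · · · · · · · ·
T1:
  2·area = 4
  edge (12, 4)→(14, 0): d=(2,-4) top-left  bias=+0
  edge (14, 0)→(10, 10): d=(-4,10) right/bottom  bias=-1
  edge (10, 10)→(12, 4): d=(2,-6) top-left  bias=+0
    (6,0)@(13, 1): e=[-2,6,0] → ·  [on edge]
    (5,3)@(11, 7): e=[2,2,0] → #  [on edge]
    (6,3)@(13, 7): e=[10,-18,12] → ·
    (5,4)@(11, 9): e=[6,-6,4] → ·
    (4,6)@(9, 13): e=[6,-2,0] → ·  [on edge]
  covered (1 px):
    · · · · · · · · · · ·
    · · · · · · · · · · ·
    · · · · · · · · · · ·
    · · · · · # · · · · ·
    · · · · · · · · · · ·
    · · · · · · · · · · ·
    · · · · · · · · · · ·

Result: 11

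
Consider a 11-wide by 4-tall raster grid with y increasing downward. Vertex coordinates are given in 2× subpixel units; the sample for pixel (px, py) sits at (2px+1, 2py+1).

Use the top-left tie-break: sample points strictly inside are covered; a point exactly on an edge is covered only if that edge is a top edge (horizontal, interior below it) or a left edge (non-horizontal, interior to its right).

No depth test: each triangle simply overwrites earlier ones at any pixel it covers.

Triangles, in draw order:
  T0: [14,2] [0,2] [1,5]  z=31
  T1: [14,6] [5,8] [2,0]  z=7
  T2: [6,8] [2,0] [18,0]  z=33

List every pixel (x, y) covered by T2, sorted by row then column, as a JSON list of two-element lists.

T0:
  2·area = 42  (B↔C swapped to make it positive)
  edge (14, 2)→(1, 5): d=(-13,3) right/bottom  bias=-1
  edge (1, 5)→(0, 2): d=(-1,-3) top-left  bias=+0
  edge (0, 2)→(14, 2): d=(14,0) top-left  bias=+0
    (0,1)@(1, 3): e=[26,2,14] → #
    (1,1)@(3, 3): e=[20,8,14] → #
    (2,1)@(5, 3): e=[14,14,14] → #
    (3,1)@(7, 3): e=[8,20,14] → #
    (4,1)@(9, 3): e=[2,26,14] → #
    (5,1)@(11, 3): e=[-4,32,14] → ·
    (0,2)@(1, 5): e=[0,0,42] → ·  [on edge]
    (1,2)@(3, 5): e=[-6,6,42] → ·
    (2,2)@(5, 5): e=[-12,12,42] → ·
    (3,2)@(7, 5): e=[-18,18,42] → ·
    (4,2)@(9, 5): e=[-24,24,42] → ·
  covered (5 px):
    · · · · · · · · · · ·
    # # # # # · · · · · ·
    · · · · · · · · · · ·
    · · · · · · · · · · ·
T1:
  2·area = 78
  edge (14, 6)→(5, 8): d=(-9,2) right/bottom  bias=-1
  edge (5, 8)→(2, 0): d=(-3,-8) top-left  bias=+0
  edge (2, 0)→(14, 6): d=(12,6) right/bottom  bias=-1
    (1,0)@(3, 1): e=[67,5,6] → #
    (2,0)@(5, 1): e=[63,21,-6] → ·
    (1,1)@(3, 3): e=[49,-1,30] → ·
    (2,1)@(5, 3): e=[45,15,18] → #
    (3,1)@(7, 3): e=[41,31,6] → #
    (4,1)@(9, 3): e=[37,47,-6] → ·
    (2,2)@(5, 5): e=[27,9,42] → #
    (4,2)@(9, 5): e=[19,41,18] → #
    (5,2)@(11, 5): e=[15,57,6] → #
    (6,2)@(13, 5): e=[11,73,-6] → ·
    (2,3)@(5, 7): e=[9,3,66] → #
    (5,3)@(11, 7): e=[-3,51,30] → ·
  covered (10 px):
    · # · · · · · · · · ·
    · · # # · · · · · · ·
    · · # # # # · · · · ·
    · · # # # · · · · · ·
T2:
  2·area = 128
  edge (6, 8)→(2, 0): d=(-4,-8) top-left  bias=+0
  edge (2, 0)→(18, 0): d=(16,0) top-left  bias=+0
  edge (18, 0)→(6, 8): d=(-12,8) right/bottom  bias=-1
    (1,0)@(3, 1): e=[4,16,108] → #
    (2,0)@(5, 1): e=[20,16,92] → #
    (3,0)@(7, 1): e=[36,16,76] → #
    (4,0)@(9, 1): e=[52,16,60] → #
    (5,0)@(11, 1): e=[68,16,44] → #
    (6,0)@(13, 1): e=[84,16,28] → #
    (7,0)@(15, 1): e=[100,16,12] → #
    (8,0)@(17, 1): e=[116,16,-4] → ·
    (1,1)@(3, 3): e=[-4,48,84] → ·
    (2,1)@(5, 3): e=[12,48,68] → #
    (7,1)@(15, 3): e=[92,48,-12] → ·
    (2,2)@(5, 5): e=[4,80,44] → #
  covered (16 px):
    · # # # # # # # · · ·
    · · # # # # # · · · ·
    · · # # # · · · · · ·
    · · · # · · · · · · ·

Answer: [[1,0],[2,0],[3,0],[4,0],[5,0],[6,0],[7,0],[2,1],[3,1],[4,1],[5,1],[6,1],[2,2],[3,2],[4,2],[3,3]]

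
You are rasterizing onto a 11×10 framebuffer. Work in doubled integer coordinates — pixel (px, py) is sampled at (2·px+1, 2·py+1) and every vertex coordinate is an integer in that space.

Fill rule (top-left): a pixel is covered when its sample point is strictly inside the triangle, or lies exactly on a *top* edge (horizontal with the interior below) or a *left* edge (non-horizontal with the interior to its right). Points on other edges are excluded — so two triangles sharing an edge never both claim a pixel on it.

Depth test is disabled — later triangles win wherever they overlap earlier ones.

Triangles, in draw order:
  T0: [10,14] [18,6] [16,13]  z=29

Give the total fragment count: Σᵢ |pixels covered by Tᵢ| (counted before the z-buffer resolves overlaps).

T0:
  2·area = 40
  edge (10, 14)→(18, 6): d=(8,-8) top-left  bias=+0
  edge (18, 6)→(16, 13): d=(-2,7) right/bottom  bias=-1
  edge (16, 13)→(10, 14): d=(-6,1) right/bottom  bias=-1
    (10,1)@(21, 3): e=[0,-15,55] → ·  [on edge]
    (9,2)@(19, 5): e=[0,-5,45] → ·  [on edge]
    (8,3)@(17, 7): e=[0,5,35] → █  [on edge]
    (9,3)@(19, 7): e=[16,-9,33] → ·
    (7,4)@(15, 9): e=[0,15,25] → █  [on edge]
    (9,4)@(19, 9): e=[32,-13,21] → ·
    (6,5)@(13, 11): e=[0,25,15] → █  [on edge]
    (8,5)@(17, 11): e=[32,-3,11] → ·
    (5,6)@(11, 13): e=[0,35,5] → █  [on edge]
    (8,6)@(17, 13): e=[48,-7,-1] → ·
    (4,7)@(9, 15): e=[0,45,-5] → ·  [on edge]
    (5,7)@(11, 15): e=[16,31,-7] → ·
    (3,8)@(7, 17): e=[0,55,-15] → ·  [on edge]
    (2,9)@(5, 19): e=[0,65,-25] → ·  [on edge]
  covered (8 px):
    · · · · · · · · · · ·
    · · · · · · · · · · ·
    · · · · · · · · · · ·
    · · · · · · · · █ · ·
    · · · · · · · █ █ · ·
    · · · · · · █ █ · · ·
    · · · · · █ █ █ · · ·
    · · · · · · · · · · ·
    · · · · · · · · · · ·
    · · · · · · · · · · ·

Final: 8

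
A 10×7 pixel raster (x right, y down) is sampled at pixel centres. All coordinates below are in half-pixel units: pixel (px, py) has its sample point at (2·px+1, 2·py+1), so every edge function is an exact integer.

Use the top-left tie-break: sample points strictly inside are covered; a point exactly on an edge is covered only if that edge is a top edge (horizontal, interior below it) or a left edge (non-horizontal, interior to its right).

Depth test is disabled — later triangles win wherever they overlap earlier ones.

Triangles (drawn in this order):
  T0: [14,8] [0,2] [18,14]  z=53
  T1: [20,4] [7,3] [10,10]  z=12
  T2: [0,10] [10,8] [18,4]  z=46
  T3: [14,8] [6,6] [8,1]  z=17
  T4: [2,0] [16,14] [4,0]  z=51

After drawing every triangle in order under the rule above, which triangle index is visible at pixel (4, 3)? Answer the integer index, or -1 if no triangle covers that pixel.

T0:
  2·area = 60  (B↔C swapped to make it positive)
  edge (14, 8)→(18, 14): d=(4,6) right/bottom  bias=-1
  edge (18, 14)→(0, 2): d=(-18,-12) top-left  bias=+0
  edge (0, 2)→(14, 8): d=(14,6) right/bottom  bias=-1
    (2,2)@(5, 5): e=[42,6,12] → X
    (3,2)@(7, 5): e=[30,30,0] → .  [on edge]
    (2,3)@(5, 7): e=[50,-30,40] → .
    (4,3)@(9, 7): e=[26,18,16] → X
    (5,3)@(11, 7): e=[14,42,4] → X
    (6,3)@(13, 7): e=[2,66,-8] → .
    (4,4)@(9, 9): e=[34,-18,44] → .
    (5,4)@(11, 9): e=[22,6,32] → X
    (6,4)@(13, 9): e=[10,30,20] → X
    (7,4)@(15, 9): e=[-2,54,8] → .
    (5,5)@(11, 11): e=[30,-30,60] → .
    (6,5)@(13, 11): e=[18,-6,48] → .
  covered (7 px):
    . . . . . . . . . .
    . . . . . . . . . .
    . . X . . . . . . .
    . . . . X X . . . .
    . . . . . X X . . .
    . . . . . . . X . .
    . . . . . . . . X .
T1:
  2·area = 88  (B↔C swapped to make it positive)
  edge (20, 4)→(10, 10): d=(-10,6) right/bottom  bias=-1
  edge (10, 10)→(7, 3): d=(-3,-7) top-left  bias=+0
  edge (7, 3)→(20, 4): d=(13,1) right/bottom  bias=-1
    (3,1)@(7, 3): e=[88,0,0] → .  [on edge]
    (4,2)@(9, 5): e=[56,8,24] → X
    (5,2)@(11, 5): e=[44,22,22] → X
    (6,2)@(13, 5): e=[32,36,20] → X
    (7,2)@(15, 5): e=[20,50,18] → X
    (8,2)@(17, 5): e=[8,64,16] → X
    (9,2)@(19, 5): e=[-4,78,14] → .
    (4,3)@(9, 7): e=[36,2,50] → X
    (7,3)@(15, 7): e=[0,44,44] → .  [on edge]
    (8,3)@(17, 7): e=[-12,58,42] → .
    (4,4)@(9, 9): e=[16,-4,76] → .
    (5,4)@(11, 9): e=[4,10,74] → X
    (2,6)@(5, 13): e=[0,-44,132] → .  [on edge]
  covered (9 px):
    . . . . . . . . . .
    . . . . . . . . . .
    . . . . X X X X X .
    . . . . X X X . . .
    . . . . . X . . . .
    . . . . . . . . . .
    . . . . . . . . . .
T2:
  2·area = 24  (B↔C swapped to make it positive)
  edge (0, 10)→(18, 4): d=(18,-6) top-left  bias=+0
  edge (18, 4)→(10, 8): d=(-8,4) right/bottom  bias=-1
  edge (10, 8)→(0, 10): d=(-10,2) right/bottom  bias=-1
    (7,2)@(15, 5): e=[0,4,20] → X  [on edge]
    (8,2)@(17, 5): e=[12,-4,16] → .
    (4,3)@(9, 7): e=[0,12,12] → X  [on edge]
    (5,3)@(11, 7): e=[12,4,8] → X
    (6,3)@(13, 7): e=[24,-4,4] → .
    (7,3)@(15, 7): e=[36,-12,0] → .  [on edge]
    (1,4)@(3, 9): e=[0,20,4] → X  [on edge]
    (2,4)@(5, 9): e=[12,12,0] → .  [on edge]
    (4,4)@(9, 9): e=[36,-4,-8] → .
    (5,4)@(11, 9): e=[48,-12,-12] → .
    (1,5)@(3, 11): e=[36,4,-16] → .
  covered (4 px):
    . . . . . . . . . .
    . . . . . . . . . .
    . . . . . . . X . .
    . . . . X X . . . .
    . X . . . . . . . .
    . . . . . . . . . .
    . . . . . . . . . .
T3:
  2·area = 44
  edge (14, 8)→(6, 6): d=(-8,-2) top-left  bias=+0
  edge (6, 6)→(8, 1): d=(2,-5) top-left  bias=+0
  edge (8, 1)→(14, 8): d=(6,7) right/bottom  bias=-1
    (4,1)@(9, 3): e=[30,9,5] → X
    (5,1)@(11, 3): e=[34,19,-9] → .
    (3,2)@(7, 5): e=[10,3,31] → X
    (5,2)@(11, 5): e=[18,23,3] → X
    (6,2)@(13, 5): e=[22,33,-11] → .
    (3,3)@(7, 7): e=[-6,7,43] → .
    (4,3)@(9, 7): e=[-2,17,29] → .
    (5,3)@(11, 7): e=[2,27,15] → X
    (6,3)@(13, 7): e=[6,37,1] → X
    (7,3)@(15, 7): e=[10,47,-13] → .
    (5,4)@(11, 9): e=[-14,31,27] → .
    (6,4)@(13, 9): e=[-10,41,13] → .
  covered (6 px):
    . . . . . . . . . .
    . . . . X . . . . .
    . . . X X X . . . .
    . . . . . X X . . .
    . . . . . . . . . .
    . . . . . . . . . .
    . . . . . . . . . .
T4:
  2·area = 28  (B↔C swapped to make it positive)
  edge (2, 0)→(4, 0): d=(2,0) top-left  bias=+0
  edge (4, 0)→(16, 14): d=(12,14) right/bottom  bias=-1
  edge (16, 14)→(2, 0): d=(-14,-14) top-left  bias=+0
    (1,0)@(3, 1): e=[2,26,0] → X  [on edge]
    (2,0)@(5, 1): e=[2,-2,28] → .
    (1,1)@(3, 3): e=[6,50,-28] → .
    (2,1)@(5, 3): e=[6,22,0] → X  [on edge]
    (3,1)@(7, 3): e=[6,-6,28] → .
    (2,2)@(5, 5): e=[10,46,-28] → .
    (3,2)@(7, 5): e=[10,18,0] → X  [on edge]
    (4,2)@(9, 5): e=[10,-10,28] → .
    (3,3)@(7, 7): e=[14,42,-28] → .
    (4,3)@(9, 7): e=[14,14,0] → X  [on edge]
    (5,3)@(11, 7): e=[14,-14,28] → .
    (4,4)@(9, 9): e=[18,38,-28] → .
    (5,4)@(11, 9): e=[18,10,0] → X  [on edge]
    (6,5)@(13, 11): e=[22,6,0] → X  [on edge]
    (7,6)@(15, 13): e=[26,2,0] → X  [on edge]
  covered (7 px):
    . X . . . . . . . .
    . . X . . . . . . .
    . . . X . . . . . .
    . . . . X . . . . .
    . . . . . X . . . .
    . . . . . . X . . .
    . . . . . . . X . .

Z-buffer (winner per pixel, '.' = empty):
  . 4 . . . . . . . .
  . . 4 . 3 . . . . .
  . . 0 4 3 3 1 2 1 .
  . . . . 4 3 3 . . .
  . 2 . . . 4 0 . . .
  . . . . . . 4 0 . .
  . . . . . . . 4 0 .

Answer: 4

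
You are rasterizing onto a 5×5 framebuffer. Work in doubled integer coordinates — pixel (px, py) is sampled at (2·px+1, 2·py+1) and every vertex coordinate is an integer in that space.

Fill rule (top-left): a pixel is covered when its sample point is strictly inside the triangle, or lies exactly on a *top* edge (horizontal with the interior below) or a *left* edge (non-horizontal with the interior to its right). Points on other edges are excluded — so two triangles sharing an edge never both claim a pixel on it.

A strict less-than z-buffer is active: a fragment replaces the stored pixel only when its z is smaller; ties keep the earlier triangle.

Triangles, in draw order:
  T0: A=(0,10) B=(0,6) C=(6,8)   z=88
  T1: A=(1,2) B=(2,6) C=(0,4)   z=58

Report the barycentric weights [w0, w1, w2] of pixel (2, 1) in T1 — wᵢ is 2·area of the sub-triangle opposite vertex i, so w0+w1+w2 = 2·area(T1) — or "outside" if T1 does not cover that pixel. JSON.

T0:
  2·area = 24
  edge (0, 10)→(0, 6): d=(0,-4) top-left  bias=+0
  edge (0, 6)→(6, 8): d=(6,2) right/bottom  bias=-1
  edge (6, 8)→(0, 10): d=(-6,2) right/bottom  bias=-1
    (0,3)@(1, 7): e=[4,4,16] → X
    (1,3)@(3, 7): e=[12,0,12] → .  [on edge]
    (4,3)@(9, 7): e=[36,-12,0] → .  [on edge]
    (0,4)@(1, 9): e=[4,16,4] → X
    (1,4)@(3, 9): e=[12,12,0] → .  [on edge]
    (4,4)@(9, 9): e=[36,0,-12] → .  [on edge]
  covered (2 px):
    . . . . .
    . . . . .
    . . . . .
    X . . . .
    X . . . .
T1:
  2·area = 6
  edge (1, 2)→(2, 6): d=(1,4) right/bottom  bias=-1
  edge (2, 6)→(0, 4): d=(-2,-2) top-left  bias=+0
  edge (0, 4)→(1, 2): d=(1,-2) top-left  bias=+0
    (0,1)@(1, 3): e=[1,4,1] → X
    (1,1)@(3, 3): e=[-7,8,5] → .
    (0,2)@(1, 5): e=[3,0,3] → X  [on edge]
    (1,2)@(3, 5): e=[-5,4,7] → .
    (0,3)@(1, 7): e=[5,-4,5] → .
    (1,3)@(3, 7): e=[-3,0,9] → .  [on edge]
    (2,4)@(5, 9): e=[-9,0,15] → .  [on edge]
  covered (2 px):
    . . . . .
    X . . . .
    X . . . .
    . . . . .
    . . . . .

Result: "outside"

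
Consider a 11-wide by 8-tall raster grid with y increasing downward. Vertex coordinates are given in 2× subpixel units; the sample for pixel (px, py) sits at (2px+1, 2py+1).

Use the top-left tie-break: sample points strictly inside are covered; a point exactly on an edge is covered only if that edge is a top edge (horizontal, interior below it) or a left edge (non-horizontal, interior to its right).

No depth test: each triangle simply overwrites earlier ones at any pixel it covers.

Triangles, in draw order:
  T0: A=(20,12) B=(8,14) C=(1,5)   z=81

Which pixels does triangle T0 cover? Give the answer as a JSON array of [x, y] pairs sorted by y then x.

T0:
  2·area = 122
  edge (20, 12)→(8, 14): d=(-12,2) right/bottom  bias=-1
  edge (8, 14)→(1, 5): d=(-7,-9) top-left  bias=+0
  edge (1, 5)→(20, 12): d=(19,7) right/bottom  bias=-1
    (0,2)@(1, 5): e=[122,0,0] → ·  [on edge]
    (1,3)@(3, 7): e=[94,4,24] → █
    (2,3)@(5, 7): e=[90,22,10] → █
    (3,3)@(7, 7): e=[86,40,-4] → ·
    (1,4)@(3, 9): e=[70,-10,62] → ·
    (2,4)@(5, 9): e=[66,8,48] → █
    (3,4)@(7, 9): e=[62,26,34] → █
    (4,4)@(9, 9): e=[58,44,20] → █
    (5,4)@(11, 9): e=[54,62,6] → █
    (6,4)@(13, 9): e=[50,80,-8] → ·
    (2,5)@(5, 11): e=[42,-6,86] → ·
    (3,5)@(7, 11): e=[38,12,72] → █
  covered (15 px):
    · · · · · · · · · · ·
    · · · · · · · · · · ·
    · · · · · · · · · · ·
    · █ █ · · · · · · · ·
    · · █ █ █ █ · · · · ·
    · · · █ █ █ █ █ █ · ·
    · · · · █ █ █ · · · ·
    · · · · · · · · · · ·

Answer: [[1,3],[2,3],[2,4],[3,4],[4,4],[5,4],[3,5],[4,5],[5,5],[6,5],[7,5],[8,5],[4,6],[5,6],[6,6]]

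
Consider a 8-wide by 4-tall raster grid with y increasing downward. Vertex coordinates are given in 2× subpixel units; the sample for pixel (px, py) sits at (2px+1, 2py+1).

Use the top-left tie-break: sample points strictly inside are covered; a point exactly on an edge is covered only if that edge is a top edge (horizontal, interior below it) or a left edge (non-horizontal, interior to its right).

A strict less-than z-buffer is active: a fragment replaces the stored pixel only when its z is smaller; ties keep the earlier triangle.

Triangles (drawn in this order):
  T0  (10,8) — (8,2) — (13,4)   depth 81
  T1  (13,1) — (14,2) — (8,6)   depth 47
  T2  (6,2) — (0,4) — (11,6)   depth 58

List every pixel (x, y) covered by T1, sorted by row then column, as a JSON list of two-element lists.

T0:
  2·area = 26
  edge (10, 8)→(8, 2): d=(-2,-6) top-left  bias=+0
  edge (8, 2)→(13, 4): d=(5,2) right/bottom  bias=-1
  edge (13, 4)→(10, 8): d=(-3,4) right/bottom  bias=-1
    (4,1)@(9, 3): e=[4,3,19] → #
    (5,1)@(11, 3): e=[16,-1,11] → ·
    (4,2)@(9, 5): e=[0,13,13] → #  [on edge]
    (5,2)@(11, 5): e=[12,9,5] → #
    (6,2)@(13, 5): e=[24,5,-3] → ·
    (4,3)@(9, 7): e=[-4,23,7] → ·
    (5,3)@(11, 7): e=[8,19,-1] → ·
  covered (3 px):
    · · · · · · · ·
    · · · · # · · ·
    · · · · # # · ·
    · · · · · · · ·
T1:
  2·area = 10
  edge (13, 1)→(14, 2): d=(1,1) right/bottom  bias=-1
  edge (14, 2)→(8, 6): d=(-6,4) right/bottom  bias=-1
  edge (8, 6)→(13, 1): d=(5,-5) top-left  bias=+0
    (6,0)@(13, 1): e=[0,10,0] → ·  [on edge]
    (5,1)@(11, 3): e=[4,6,0] → #  [on edge]
    (6,1)@(13, 3): e=[2,-2,10] → ·
    (7,1)@(15, 3): e=[0,-10,20] → ·  [on edge]
    (4,2)@(9, 5): e=[8,2,0] → #  [on edge]
    (5,2)@(11, 5): e=[6,-6,10] → ·
    (3,3)@(7, 7): e=[12,-2,0] → ·  [on edge]
    (4,3)@(9, 7): e=[10,-10,10] → ·
  covered (2 px):
    · · · · · · · ·
    · · · · · # · ·
    · · · · # · · ·
    · · · · · · · ·
T2:
  2·area = 34  (B↔C swapped to make it positive)
  edge (6, 2)→(11, 6): d=(5,4) right/bottom  bias=-1
  edge (11, 6)→(0, 4): d=(-11,-2) top-left  bias=+0
  edge (0, 4)→(6, 2): d=(6,-2) top-left  bias=+0
    (4,0)@(9, 1): e=[-17,51,0] → ·  [on edge]
    (1,1)@(3, 3): e=[17,17,0] → #  [on edge]
    (2,1)@(5, 3): e=[9,21,4] → #
    (3,1)@(7, 3): e=[1,25,8] → #
    (4,1)@(9, 3): e=[-7,29,12] → ·
    (1,2)@(3, 5): e=[27,-5,12] → ·
    (2,2)@(5, 5): e=[19,-1,16] → ·
    (3,2)@(7, 5): e=[11,3,20] → #
    (4,2)@(9, 5): e=[3,7,24] → #
    (5,2)@(11, 5): e=[-5,11,28] → ·
    (3,3)@(7, 7): e=[21,-19,32] → ·
    (4,3)@(9, 7): e=[13,-15,36] → ·
  covered (5 px):
    · · · · · · · ·
    · # # # · · · ·
    · · · # # · · ·
    · · · · · · · ·

Result: [[5,1],[4,2]]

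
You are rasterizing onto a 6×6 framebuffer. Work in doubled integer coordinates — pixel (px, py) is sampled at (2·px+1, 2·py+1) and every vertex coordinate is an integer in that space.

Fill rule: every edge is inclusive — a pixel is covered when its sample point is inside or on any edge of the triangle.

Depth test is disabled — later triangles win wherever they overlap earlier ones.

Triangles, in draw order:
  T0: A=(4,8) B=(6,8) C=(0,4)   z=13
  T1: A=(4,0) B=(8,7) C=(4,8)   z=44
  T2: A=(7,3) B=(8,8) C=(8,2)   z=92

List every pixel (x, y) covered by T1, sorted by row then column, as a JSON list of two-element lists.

T0:
  2·area = 8  (B↔C swapped to make it positive)
  edge (4, 8)→(0, 4): d=(-4,-4) inclusive
  edge (0, 4)→(6, 8): d=(6,4) inclusive
  edge (6, 8)→(4, 8): d=(-2,0) inclusive
    (0,2)@(1, 5): e=[0,2,6] → #  [on edge]
    (1,2)@(3, 5): e=[8,-6,6] → ·
    (0,3)@(1, 7): e=[-8,14,2] → ·
    (1,3)@(3, 7): e=[0,6,2] → #  [on edge]
    (2,3)@(5, 7): e=[8,-2,2] → ·
    (1,4)@(3, 9): e=[-8,18,-2] → ·
    (2,4)@(5, 9): e=[0,10,-2] → ·  [on edge]
    (3,5)@(7, 11): e=[0,14,-6] → ·  [on edge]
  covered (2 px):
    · · · · · ·
    · · · · · ·
    # · · · · ·
    · # · · · ·
    · · · · · ·
    · · · · · ·
T1:
  2·area = 32
  edge (4, 0)→(8, 7): d=(4,7) inclusive
  edge (8, 7)→(4, 8): d=(-4,1) inclusive
  edge (4, 8)→(4, 0): d=(0,-8) inclusive
    (2,1)@(5, 3): e=[5,19,8] → #
    (3,1)@(7, 3): e=[-9,17,24] → ·
    (2,2)@(5, 5): e=[13,11,8] → #
    (3,2)@(7, 5): e=[-1,9,24] → ·
    (2,3)@(5, 7): e=[21,3,8] → #
    (3,3)@(7, 7): e=[7,1,24] → #
    (4,3)@(9, 7): e=[-7,-1,40] → ·
    (2,4)@(5, 9): e=[29,-5,8] → ·
    (3,4)@(7, 9): e=[15,-7,24] → ·
  covered (4 px):
    · · · · · ·
    · · # · · ·
    · · # · · ·
    · · # # · ·
    · · · · · ·
    · · · · · ·
T2:
  2·area = 6  (B↔C swapped to make it positive)
  edge (7, 3)→(8, 2): d=(1,-1) inclusive
  edge (8, 2)→(8, 8): d=(0,6) inclusive
  edge (8, 8)→(7, 3): d=(-1,-5) inclusive
    (4,0)@(9, 1): e=[0,-6,12] → ·  [on edge]
    (3,1)@(7, 3): e=[0,6,0] → #  [on edge]
    (4,1)@(9, 3): e=[2,-6,10] → ·
    (2,2)@(5, 5): e=[0,18,-12] → ·  [on edge]
    (3,2)@(7, 5): e=[2,6,-2] → ·
    (1,3)@(3, 7): e=[0,30,-24] → ·  [on edge]
    (0,4)@(1, 9): e=[0,42,-36] → ·  [on edge]
  covered (1 px):
    · · · · · ·
    · · · # · ·
    · · · · · ·
    · · · · · ·
    · · · · · ·
    · · · · · ·

Final: [[2,1],[2,2],[2,3],[3,3]]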